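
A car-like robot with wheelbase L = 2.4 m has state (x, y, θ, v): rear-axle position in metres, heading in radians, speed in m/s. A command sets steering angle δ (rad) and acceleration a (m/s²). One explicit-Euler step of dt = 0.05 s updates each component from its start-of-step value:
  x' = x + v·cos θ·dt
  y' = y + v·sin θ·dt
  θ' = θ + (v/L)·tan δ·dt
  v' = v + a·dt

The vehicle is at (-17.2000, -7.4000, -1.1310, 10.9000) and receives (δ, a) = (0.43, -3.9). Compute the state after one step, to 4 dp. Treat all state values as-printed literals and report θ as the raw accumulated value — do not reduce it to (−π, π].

x' = -17.2000 + 10.9000·cos(-1.1310)·0.05 = -16.9680
y' = -7.4000 + 10.9000·sin(-1.1310)·0.05 = -7.8931
θ' = -1.1310 + (10.9000/2.4)·tan(0.43)·0.05 = -1.0269
v' = 10.9000 − 3.9000·0.05 = 10.7050

(-16.9680, -7.8931, -1.0269, 10.7050)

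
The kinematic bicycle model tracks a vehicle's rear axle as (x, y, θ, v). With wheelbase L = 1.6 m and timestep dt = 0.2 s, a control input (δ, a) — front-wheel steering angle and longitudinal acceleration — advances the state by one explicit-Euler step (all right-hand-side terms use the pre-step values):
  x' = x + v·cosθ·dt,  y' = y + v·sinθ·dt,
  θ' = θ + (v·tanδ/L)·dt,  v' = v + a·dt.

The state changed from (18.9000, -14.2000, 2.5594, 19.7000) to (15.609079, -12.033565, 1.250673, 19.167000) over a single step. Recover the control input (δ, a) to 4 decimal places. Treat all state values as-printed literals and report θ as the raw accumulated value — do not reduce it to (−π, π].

a = (v'−v)/dt = (-0.533000)/0.2 = -2.6650
Δθ = θ'−θ = -1.308727;  (v·dt/L) = 19.7000·0.2/1.6 = 2.462500
tan δ = Δθ·L/(v·dt) = -0.531463  →  δ = -0.4885

δ = -0.4885, a = -2.6650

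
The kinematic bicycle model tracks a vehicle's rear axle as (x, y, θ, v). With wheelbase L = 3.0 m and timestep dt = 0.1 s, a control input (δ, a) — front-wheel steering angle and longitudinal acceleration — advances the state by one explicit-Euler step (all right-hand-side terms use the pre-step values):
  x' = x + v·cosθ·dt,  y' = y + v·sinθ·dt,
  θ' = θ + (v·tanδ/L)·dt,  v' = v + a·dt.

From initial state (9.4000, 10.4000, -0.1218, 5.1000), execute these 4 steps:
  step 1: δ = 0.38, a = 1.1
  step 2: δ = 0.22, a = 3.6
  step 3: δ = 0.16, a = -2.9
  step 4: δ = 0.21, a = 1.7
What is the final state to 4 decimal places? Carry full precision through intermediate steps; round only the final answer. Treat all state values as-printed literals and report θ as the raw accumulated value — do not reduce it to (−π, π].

after step 1 (δ=0.38, a=1.1): (9.906222, 10.338035, -0.053900, 5.210000)
after step 2 (δ=0.22, a=3.6): (10.426465, 10.309967, -0.015065, 5.570000)
after step 3 (δ=0.16, a=-2.9): (10.983402, 10.301577, 0.014898, 5.280000)
after step 4 (δ=0.21, a=1.7): (11.511343, 10.309443, 0.052411, 5.450000)

(11.5113, 10.3094, 0.0524, 5.4500)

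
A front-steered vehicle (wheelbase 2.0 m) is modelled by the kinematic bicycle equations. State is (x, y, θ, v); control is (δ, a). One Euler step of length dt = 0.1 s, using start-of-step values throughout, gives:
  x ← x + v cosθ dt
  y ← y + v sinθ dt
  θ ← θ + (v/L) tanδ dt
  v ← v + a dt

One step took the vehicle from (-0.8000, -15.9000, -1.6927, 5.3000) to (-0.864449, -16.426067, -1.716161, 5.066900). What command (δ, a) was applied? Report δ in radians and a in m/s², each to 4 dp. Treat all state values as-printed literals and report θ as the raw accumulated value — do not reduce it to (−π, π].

δ = -0.0883, a = -2.3310

a = (v'−v)/dt = (-0.233100)/0.1 = -2.3310
Δθ = θ'−θ = -0.023461;  (v·dt/L) = 5.3000·0.1/2.0 = 0.265000
tan δ = Δθ·L/(v·dt) = -0.088532  →  δ = -0.0883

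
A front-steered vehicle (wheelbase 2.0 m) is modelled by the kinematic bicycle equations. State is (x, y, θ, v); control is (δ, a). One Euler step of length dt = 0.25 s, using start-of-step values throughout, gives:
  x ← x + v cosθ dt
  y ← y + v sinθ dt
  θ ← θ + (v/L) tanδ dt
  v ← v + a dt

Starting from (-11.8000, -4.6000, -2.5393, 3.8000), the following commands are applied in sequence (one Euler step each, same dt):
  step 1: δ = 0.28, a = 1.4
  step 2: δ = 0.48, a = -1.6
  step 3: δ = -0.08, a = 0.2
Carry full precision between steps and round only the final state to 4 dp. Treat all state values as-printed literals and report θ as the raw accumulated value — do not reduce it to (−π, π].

(-13.8492, -6.6303, -2.1702, 3.8000)

after step 1 (δ=0.28, a=1.4): (-12.582837, -5.138207, -2.402712, 4.150000)
after step 2 (δ=0.48, a=-1.6): (-13.349780, -5.836922, -2.132645, 3.750000)
after step 3 (δ=-0.08, a=0.2): (-13.849235, -6.630302, -2.170225, 3.800000)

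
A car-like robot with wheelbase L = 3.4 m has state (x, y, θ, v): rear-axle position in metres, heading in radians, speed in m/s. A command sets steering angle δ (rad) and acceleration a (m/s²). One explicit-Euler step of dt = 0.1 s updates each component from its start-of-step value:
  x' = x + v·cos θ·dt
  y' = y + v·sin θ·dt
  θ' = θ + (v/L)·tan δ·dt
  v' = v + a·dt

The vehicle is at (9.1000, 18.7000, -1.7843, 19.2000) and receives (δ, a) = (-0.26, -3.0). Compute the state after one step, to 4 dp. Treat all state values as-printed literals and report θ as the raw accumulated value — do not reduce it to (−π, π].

x' = 9.1000 + 19.2000·cos(-1.7843)·0.1 = 8.6932
y' = 18.7000 + 19.2000·sin(-1.7843)·0.1 = 16.8236
θ' = -1.7843 + (19.2000/3.4)·tan(-0.26)·0.1 = -1.9345
v' = 19.2000 − 3.0000·0.1 = 18.9000

(8.6932, 16.8236, -1.9345, 18.9000)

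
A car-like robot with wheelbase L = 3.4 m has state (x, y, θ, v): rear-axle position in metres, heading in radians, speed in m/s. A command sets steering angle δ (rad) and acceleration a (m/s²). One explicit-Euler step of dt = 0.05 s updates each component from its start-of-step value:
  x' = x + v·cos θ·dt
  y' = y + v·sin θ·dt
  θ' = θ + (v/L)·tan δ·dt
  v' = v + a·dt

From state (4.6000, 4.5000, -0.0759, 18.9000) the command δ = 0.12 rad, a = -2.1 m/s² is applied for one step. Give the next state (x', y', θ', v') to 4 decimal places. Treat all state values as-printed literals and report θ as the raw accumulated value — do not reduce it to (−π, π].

x' = 4.6000 + 18.9000·cos(-0.0759)·0.05 = 5.5423
y' = 4.5000 + 18.9000·sin(-0.0759)·0.05 = 4.4283
θ' = -0.0759 + (18.9000/3.4)·tan(0.12)·0.05 = -0.0424
v' = 18.9000 − 2.1000·0.05 = 18.7950

(5.5423, 4.4283, -0.0424, 18.7950)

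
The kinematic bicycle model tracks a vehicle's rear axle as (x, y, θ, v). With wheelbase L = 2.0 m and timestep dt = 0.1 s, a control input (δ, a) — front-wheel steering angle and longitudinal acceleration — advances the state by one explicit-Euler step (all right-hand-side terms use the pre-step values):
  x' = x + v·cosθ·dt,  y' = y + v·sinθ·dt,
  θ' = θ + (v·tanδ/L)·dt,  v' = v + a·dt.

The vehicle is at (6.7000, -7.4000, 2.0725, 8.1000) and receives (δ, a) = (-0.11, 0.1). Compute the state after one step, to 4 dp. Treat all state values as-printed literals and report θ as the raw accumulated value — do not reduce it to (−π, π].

x' = 6.7000 + 8.1000·cos(2.0725)·0.1 = 6.3105
y' = -7.4000 + 8.1000·sin(2.0725)·0.1 = -6.6898
θ' = 2.0725 + (8.1000/2.0)·tan(-0.11)·0.1 = 2.0278
v' = 8.1000 + 0.1000·0.1 = 8.1100

(6.3105, -6.6898, 2.0278, 8.1100)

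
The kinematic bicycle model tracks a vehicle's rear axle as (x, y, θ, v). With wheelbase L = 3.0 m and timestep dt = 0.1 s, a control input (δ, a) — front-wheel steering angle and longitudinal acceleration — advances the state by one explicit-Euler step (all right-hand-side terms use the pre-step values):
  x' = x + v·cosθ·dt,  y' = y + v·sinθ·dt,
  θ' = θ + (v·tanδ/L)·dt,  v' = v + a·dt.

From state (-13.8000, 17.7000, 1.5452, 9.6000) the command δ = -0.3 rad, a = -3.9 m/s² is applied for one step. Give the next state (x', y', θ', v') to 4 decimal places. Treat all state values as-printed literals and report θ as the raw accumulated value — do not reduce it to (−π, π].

(-13.7754, 18.6597, 1.4462, 9.2100)

x' = -13.8000 + 9.6000·cos(1.5452)·0.1 = -13.7754
y' = 17.7000 + 9.6000·sin(1.5452)·0.1 = 18.6597
θ' = 1.5452 + (9.6000/3.0)·tan(-0.3)·0.1 = 1.4462
v' = 9.6000 − 3.9000·0.1 = 9.2100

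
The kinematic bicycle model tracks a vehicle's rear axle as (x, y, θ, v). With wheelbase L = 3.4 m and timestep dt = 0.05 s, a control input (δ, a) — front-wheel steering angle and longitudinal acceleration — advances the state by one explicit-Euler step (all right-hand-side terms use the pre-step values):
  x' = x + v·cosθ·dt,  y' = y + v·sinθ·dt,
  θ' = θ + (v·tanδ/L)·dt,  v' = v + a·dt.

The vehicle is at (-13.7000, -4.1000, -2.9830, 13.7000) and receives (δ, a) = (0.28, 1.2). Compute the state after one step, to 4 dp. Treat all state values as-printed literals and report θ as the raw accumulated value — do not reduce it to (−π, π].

x' = -13.7000 + 13.7000·cos(-2.9830)·0.05 = -14.3764
y' = -4.1000 + 13.7000·sin(-2.9830)·0.05 = -4.2082
θ' = -2.9830 + (13.7000/3.4)·tan(0.28)·0.05 = -2.9251
v' = 13.7000 + 1.2000·0.05 = 13.7600

(-14.3764, -4.2082, -2.9251, 13.7600)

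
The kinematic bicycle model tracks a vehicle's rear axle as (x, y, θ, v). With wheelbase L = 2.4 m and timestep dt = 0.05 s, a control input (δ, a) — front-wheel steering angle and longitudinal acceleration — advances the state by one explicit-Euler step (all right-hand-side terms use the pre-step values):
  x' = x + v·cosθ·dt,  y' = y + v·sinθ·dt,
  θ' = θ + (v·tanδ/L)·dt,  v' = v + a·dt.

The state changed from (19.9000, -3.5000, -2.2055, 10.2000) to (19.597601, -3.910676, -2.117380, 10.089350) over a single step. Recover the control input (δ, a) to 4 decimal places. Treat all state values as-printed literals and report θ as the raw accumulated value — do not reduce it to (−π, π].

a = (v'−v)/dt = (-0.110650)/0.05 = -2.2130
Δθ = θ'−θ = 0.088120;  (v·dt/L) = 10.2000·0.05/2.4 = 0.212500
tan δ = Δθ·L/(v·dt) = 0.414682  →  δ = 0.3931

δ = 0.3931, a = -2.2130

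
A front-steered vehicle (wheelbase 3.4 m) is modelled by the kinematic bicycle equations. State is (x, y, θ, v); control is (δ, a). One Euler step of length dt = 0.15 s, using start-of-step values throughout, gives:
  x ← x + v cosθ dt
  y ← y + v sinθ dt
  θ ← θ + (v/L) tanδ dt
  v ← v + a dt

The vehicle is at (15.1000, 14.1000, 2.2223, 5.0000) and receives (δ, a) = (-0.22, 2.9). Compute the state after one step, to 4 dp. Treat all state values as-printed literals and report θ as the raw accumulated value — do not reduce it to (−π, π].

x' = 15.1000 + 5.0000·cos(2.2223)·0.15 = 14.6452
y' = 14.1000 + 5.0000·sin(2.2223)·0.15 = 14.6964
θ' = 2.2223 + (5.0000/3.4)·tan(-0.22)·0.15 = 2.1730
v' = 5.0000 + 2.9000·0.15 = 5.4350

(14.6452, 14.6964, 2.1730, 5.4350)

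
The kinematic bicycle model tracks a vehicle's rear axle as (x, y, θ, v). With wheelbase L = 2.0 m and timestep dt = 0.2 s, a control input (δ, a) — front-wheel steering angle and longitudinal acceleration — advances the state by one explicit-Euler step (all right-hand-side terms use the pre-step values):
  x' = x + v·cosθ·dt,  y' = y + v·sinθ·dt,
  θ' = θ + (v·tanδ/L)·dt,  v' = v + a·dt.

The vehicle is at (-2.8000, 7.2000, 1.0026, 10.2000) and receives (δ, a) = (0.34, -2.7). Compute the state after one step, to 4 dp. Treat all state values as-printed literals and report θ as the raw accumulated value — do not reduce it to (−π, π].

(-1.7023, 8.9195, 1.3634, 9.6600)

x' = -2.8000 + 10.2000·cos(1.0026)·0.2 = -1.7023
y' = 7.2000 + 10.2000·sin(1.0026)·0.2 = 8.9195
θ' = 1.0026 + (10.2000/2.0)·tan(0.34)·0.2 = 1.3634
v' = 10.2000 − 2.7000·0.2 = 9.6600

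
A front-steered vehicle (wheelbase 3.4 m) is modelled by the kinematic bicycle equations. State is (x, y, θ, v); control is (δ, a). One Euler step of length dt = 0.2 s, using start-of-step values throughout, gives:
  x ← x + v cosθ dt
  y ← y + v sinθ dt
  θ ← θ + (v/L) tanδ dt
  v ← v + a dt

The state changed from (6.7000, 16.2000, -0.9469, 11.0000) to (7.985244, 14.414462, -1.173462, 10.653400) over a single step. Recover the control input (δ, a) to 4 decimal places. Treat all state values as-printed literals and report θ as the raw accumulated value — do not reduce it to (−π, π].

a = (v'−v)/dt = (-0.346600)/0.2 = -1.7330
Δθ = θ'−θ = -0.226562;  (v·dt/L) = 11.0000·0.2/3.4 = 0.647059
tan δ = Δθ·L/(v·dt) = -0.350141  →  δ = -0.3368

δ = -0.3368, a = -1.7330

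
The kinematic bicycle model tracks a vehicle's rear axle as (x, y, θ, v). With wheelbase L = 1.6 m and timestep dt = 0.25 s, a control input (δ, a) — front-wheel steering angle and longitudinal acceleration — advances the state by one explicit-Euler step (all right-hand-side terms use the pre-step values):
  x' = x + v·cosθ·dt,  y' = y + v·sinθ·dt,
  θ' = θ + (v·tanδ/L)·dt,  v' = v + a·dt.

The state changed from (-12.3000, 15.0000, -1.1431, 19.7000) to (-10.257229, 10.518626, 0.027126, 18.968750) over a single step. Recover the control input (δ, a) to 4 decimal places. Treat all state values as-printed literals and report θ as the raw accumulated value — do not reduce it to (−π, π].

a = (v'−v)/dt = (-0.731250)/0.25 = -2.9250
Δθ = θ'−θ = 1.170226;  (v·dt/L) = 19.7000·0.25/1.6 = 3.078125
tan δ = Δθ·L/(v·dt) = 0.380175  →  δ = 0.3633

δ = 0.3633, a = -2.9250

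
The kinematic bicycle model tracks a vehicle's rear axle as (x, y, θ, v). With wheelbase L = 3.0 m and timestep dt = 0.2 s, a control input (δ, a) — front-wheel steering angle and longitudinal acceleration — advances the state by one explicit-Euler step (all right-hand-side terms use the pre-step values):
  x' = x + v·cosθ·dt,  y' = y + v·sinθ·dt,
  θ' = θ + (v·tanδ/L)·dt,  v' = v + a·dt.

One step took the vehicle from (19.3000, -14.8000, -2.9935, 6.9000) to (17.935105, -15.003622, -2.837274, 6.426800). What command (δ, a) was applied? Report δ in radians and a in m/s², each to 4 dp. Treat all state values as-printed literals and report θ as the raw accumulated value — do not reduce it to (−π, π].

a = (v'−v)/dt = (-0.473200)/0.2 = -2.3660
Δθ = θ'−θ = 0.156226;  (v·dt/L) = 6.9000·0.2/3.0 = 0.460000
tan δ = Δθ·L/(v·dt) = 0.339622  →  δ = 0.3274

δ = 0.3274, a = -2.3660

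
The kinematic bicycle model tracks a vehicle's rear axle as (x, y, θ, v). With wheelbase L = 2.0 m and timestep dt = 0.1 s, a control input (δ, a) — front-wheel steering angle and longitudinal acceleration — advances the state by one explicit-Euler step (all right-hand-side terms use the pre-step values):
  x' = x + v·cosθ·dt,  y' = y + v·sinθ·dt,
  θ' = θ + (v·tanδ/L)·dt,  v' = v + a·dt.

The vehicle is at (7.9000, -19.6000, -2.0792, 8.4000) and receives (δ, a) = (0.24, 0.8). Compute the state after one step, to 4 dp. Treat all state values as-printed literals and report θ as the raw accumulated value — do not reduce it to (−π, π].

x' = 7.9000 + 8.4000·cos(-2.0792)·0.1 = 7.4911
y' = -19.6000 + 8.4000·sin(-2.0792)·0.1 = -20.3338
θ' = -2.0792 + (8.4000/2.0)·tan(0.24)·0.1 = -1.9764
v' = 8.4000 + 0.8000·0.1 = 8.4800

(7.4911, -20.3338, -1.9764, 8.4800)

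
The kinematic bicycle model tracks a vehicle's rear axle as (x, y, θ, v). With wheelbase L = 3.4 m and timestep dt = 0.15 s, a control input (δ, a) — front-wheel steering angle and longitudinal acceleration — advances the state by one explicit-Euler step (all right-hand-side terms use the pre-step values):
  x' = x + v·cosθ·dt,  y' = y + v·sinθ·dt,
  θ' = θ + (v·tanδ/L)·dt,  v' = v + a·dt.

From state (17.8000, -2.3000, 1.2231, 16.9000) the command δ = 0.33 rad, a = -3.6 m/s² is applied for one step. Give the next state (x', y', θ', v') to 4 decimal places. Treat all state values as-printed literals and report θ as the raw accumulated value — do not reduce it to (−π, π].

x' = 17.8000 + 16.9000·cos(1.2231)·0.15 = 18.6638
y' = -2.3000 + 16.9000·sin(1.2231)·0.15 = 0.0833
θ' = 1.2231 + (16.9000/3.4)·tan(0.33)·0.15 = 1.4785
v' = 16.9000 − 3.6000·0.15 = 16.3600

(18.6638, 0.0833, 1.4785, 16.3600)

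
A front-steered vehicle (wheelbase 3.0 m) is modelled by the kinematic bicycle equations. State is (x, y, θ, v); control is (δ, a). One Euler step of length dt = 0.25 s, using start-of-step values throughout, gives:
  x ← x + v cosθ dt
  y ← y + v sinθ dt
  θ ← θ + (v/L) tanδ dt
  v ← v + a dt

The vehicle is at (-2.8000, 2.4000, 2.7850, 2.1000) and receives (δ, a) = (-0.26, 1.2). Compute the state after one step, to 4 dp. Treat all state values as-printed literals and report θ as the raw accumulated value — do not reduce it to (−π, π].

(-3.2920, 2.5833, 2.7384, 2.4000)

x' = -2.8000 + 2.1000·cos(2.7850)·0.25 = -3.2920
y' = 2.4000 + 2.1000·sin(2.7850)·0.25 = 2.5833
θ' = 2.7850 + (2.1000/3.0)·tan(-0.26)·0.25 = 2.7384
v' = 2.1000 + 1.2000·0.25 = 2.4000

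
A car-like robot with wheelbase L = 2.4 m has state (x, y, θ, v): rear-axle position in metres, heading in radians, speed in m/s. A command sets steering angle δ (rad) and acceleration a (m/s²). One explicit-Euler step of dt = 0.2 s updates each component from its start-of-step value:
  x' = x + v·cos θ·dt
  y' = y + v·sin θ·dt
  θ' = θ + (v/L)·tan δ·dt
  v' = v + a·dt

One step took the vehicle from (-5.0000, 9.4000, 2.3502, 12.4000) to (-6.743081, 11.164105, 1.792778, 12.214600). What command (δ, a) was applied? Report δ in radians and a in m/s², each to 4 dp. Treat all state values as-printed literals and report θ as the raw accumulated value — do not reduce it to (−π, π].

δ = -0.4947, a = -0.9270

a = (v'−v)/dt = (-0.185400)/0.2 = -0.9270
Δθ = θ'−θ = -0.557422;  (v·dt/L) = 12.4000·0.2/2.4 = 1.033333
tan δ = Δθ·L/(v·dt) = -0.539441  →  δ = -0.4947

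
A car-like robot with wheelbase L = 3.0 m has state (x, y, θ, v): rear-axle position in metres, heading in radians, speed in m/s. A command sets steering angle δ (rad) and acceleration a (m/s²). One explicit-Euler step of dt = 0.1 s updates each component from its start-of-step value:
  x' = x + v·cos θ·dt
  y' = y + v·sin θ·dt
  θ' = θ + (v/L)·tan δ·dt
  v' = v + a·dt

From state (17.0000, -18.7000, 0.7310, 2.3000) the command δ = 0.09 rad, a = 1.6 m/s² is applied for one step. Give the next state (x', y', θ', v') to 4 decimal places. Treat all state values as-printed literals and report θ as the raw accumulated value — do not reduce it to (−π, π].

x' = 17.0000 + 2.3000·cos(0.7310)·0.1 = 17.1712
y' = -18.7000 + 2.3000·sin(0.7310)·0.1 = -18.5464
θ' = 0.7310 + (2.3000/3.0)·tan(0.09)·0.1 = 0.7379
v' = 2.3000 + 1.6000·0.1 = 2.4600

(17.1712, -18.5464, 0.7379, 2.4600)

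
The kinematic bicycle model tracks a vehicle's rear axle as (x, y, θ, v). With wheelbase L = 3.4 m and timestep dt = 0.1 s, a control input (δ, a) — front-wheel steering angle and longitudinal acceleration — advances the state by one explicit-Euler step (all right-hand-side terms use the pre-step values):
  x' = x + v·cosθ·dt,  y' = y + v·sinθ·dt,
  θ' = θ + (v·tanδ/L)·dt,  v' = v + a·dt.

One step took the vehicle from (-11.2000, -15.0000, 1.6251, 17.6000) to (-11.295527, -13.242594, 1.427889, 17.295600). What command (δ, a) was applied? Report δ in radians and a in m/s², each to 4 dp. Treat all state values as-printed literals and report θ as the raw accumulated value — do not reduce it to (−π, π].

δ = -0.3640, a = -3.0440

a = (v'−v)/dt = (-0.304400)/0.1 = -3.0440
Δθ = θ'−θ = -0.197211;  (v·dt/L) = 17.6000·0.1/3.4 = 0.517647
tan δ = Δθ·L/(v·dt) = -0.380976  →  δ = -0.3640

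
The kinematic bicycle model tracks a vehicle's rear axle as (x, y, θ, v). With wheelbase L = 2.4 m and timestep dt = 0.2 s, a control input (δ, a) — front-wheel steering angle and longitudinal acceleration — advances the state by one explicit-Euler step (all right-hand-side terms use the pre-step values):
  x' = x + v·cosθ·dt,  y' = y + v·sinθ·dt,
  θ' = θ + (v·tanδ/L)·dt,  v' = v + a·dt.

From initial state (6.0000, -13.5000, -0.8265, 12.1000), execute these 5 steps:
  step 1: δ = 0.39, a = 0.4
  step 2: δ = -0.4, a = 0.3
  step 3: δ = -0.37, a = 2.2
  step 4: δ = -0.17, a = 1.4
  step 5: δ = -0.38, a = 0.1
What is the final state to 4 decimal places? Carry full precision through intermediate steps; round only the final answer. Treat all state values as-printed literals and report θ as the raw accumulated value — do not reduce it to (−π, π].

after step 1 (δ=0.39, a=0.4): (7.639440, -15.280067, -0.412020, 12.180000)
after step 2 (δ=-0.4, a=0.3): (9.871580, -16.255589, -0.841155, 12.240000)
after step 3 (δ=-0.37, a=2.2): (11.503423, -18.080361, -1.236775, 12.680000)
after step 4 (δ=-0.17, a=1.4): (12.334837, -20.476201, -1.418159, 12.960000)
after step 5 (δ=-0.38, a=0.1): (12.728938, -23.038065, -1.849525, 12.980000)

(12.7289, -23.0381, -1.8495, 12.9800)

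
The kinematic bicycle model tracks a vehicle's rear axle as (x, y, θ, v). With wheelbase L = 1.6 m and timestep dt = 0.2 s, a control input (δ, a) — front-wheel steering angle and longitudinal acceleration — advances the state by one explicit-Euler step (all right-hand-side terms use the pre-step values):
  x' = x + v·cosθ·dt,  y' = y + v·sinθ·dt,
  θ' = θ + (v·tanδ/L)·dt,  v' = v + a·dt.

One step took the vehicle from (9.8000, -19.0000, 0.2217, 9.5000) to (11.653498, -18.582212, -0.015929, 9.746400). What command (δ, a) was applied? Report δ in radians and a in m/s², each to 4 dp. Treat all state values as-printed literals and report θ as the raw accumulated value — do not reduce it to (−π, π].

δ = -0.1975, a = 1.2320

a = (v'−v)/dt = (0.246400)/0.2 = 1.2320
Δθ = θ'−θ = -0.237629;  (v·dt/L) = 9.5000·0.2/1.6 = 1.187500
tan δ = Δθ·L/(v·dt) = -0.200109  →  δ = -0.1975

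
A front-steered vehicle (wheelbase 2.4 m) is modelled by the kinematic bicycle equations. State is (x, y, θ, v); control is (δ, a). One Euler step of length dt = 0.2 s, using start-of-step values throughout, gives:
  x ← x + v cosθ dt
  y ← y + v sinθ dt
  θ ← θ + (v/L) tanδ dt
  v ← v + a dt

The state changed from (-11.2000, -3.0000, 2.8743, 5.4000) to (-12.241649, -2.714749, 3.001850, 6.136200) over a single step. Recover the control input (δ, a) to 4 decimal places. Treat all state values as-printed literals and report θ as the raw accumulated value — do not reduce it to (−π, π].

a = (v'−v)/dt = (0.736200)/0.2 = 3.6810
Δθ = θ'−θ = 0.127550;  (v·dt/L) = 5.4000·0.2/2.4 = 0.450000
tan δ = Δθ·L/(v·dt) = 0.283444  →  δ = 0.2762

δ = 0.2762, a = 3.6810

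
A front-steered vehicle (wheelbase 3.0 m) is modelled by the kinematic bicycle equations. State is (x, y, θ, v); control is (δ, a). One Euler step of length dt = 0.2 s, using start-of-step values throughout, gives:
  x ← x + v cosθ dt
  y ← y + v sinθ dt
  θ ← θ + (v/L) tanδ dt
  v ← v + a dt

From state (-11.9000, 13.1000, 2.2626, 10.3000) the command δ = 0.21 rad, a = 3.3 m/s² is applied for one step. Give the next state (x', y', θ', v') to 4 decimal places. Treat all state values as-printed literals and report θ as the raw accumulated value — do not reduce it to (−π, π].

(-13.2141, 14.6864, 2.4090, 10.9600)

x' = -11.9000 + 10.3000·cos(2.2626)·0.2 = -13.2141
y' = 13.1000 + 10.3000·sin(2.2626)·0.2 = 14.6864
θ' = 2.2626 + (10.3000/3.0)·tan(0.21)·0.2 = 2.4090
v' = 10.3000 + 3.3000·0.2 = 10.9600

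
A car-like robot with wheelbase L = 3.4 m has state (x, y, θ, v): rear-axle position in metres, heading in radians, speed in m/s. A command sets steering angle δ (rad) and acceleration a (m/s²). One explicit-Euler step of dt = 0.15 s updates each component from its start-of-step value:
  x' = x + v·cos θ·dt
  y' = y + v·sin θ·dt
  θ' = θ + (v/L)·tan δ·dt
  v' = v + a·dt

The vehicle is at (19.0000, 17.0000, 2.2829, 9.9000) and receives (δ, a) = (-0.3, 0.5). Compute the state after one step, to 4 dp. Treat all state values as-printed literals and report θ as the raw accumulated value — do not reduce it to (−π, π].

x' = 19.0000 + 9.9000·cos(2.2829)·0.15 = 18.0297
y' = 17.0000 + 9.9000·sin(2.2829)·0.15 = 18.1241
θ' = 2.2829 + (9.9000/3.4)·tan(-0.3)·0.15 = 2.1478
v' = 9.9000 + 0.5000·0.15 = 9.9750

(18.0297, 18.1241, 2.1478, 9.9750)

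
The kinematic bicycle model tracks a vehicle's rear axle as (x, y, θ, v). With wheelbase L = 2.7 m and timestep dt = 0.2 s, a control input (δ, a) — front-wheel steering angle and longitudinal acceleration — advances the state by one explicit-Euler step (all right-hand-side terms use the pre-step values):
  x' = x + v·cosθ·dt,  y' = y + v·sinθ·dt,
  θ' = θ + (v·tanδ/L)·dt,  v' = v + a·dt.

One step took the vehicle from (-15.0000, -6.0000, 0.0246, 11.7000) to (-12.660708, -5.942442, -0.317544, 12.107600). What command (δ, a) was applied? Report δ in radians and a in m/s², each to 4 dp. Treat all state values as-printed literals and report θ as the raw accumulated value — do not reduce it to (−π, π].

δ = -0.3760, a = 2.0380

a = (v'−v)/dt = (0.407600)/0.2 = 2.0380
Δθ = θ'−θ = -0.342144;  (v·dt/L) = 11.7000·0.2/2.7 = 0.866667
tan δ = Δθ·L/(v·dt) = -0.394782  →  δ = -0.3760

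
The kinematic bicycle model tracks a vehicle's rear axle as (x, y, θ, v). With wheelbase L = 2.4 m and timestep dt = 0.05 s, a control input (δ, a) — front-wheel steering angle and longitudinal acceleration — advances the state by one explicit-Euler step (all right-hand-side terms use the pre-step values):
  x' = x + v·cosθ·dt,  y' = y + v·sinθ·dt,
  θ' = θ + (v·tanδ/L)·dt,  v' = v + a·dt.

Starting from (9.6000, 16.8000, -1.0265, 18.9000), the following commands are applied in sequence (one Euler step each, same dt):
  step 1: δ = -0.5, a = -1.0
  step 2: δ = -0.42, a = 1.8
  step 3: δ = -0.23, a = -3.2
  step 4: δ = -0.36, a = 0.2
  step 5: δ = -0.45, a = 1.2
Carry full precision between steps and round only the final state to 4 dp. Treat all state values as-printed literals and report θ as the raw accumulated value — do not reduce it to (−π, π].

(10.5162, 12.2906, -1.8457, 18.8500)

after step 1 (δ=-0.5, a=-1.0): (10.089336, 15.991560, -1.241607, 18.850000)
after step 2 (δ=-0.42, a=1.8): (10.394024, 15.099668, -1.416979, 18.940000)
after step 3 (δ=-0.23, a=-3.2): (10.539115, 14.163849, -1.509368, 18.780000)
after step 4 (δ=-0.36, a=0.2): (10.596760, 13.226620, -1.656636, 18.790000)
after step 5 (δ=-0.45, a=1.2): (10.516212, 12.290579, -1.845732, 18.850000)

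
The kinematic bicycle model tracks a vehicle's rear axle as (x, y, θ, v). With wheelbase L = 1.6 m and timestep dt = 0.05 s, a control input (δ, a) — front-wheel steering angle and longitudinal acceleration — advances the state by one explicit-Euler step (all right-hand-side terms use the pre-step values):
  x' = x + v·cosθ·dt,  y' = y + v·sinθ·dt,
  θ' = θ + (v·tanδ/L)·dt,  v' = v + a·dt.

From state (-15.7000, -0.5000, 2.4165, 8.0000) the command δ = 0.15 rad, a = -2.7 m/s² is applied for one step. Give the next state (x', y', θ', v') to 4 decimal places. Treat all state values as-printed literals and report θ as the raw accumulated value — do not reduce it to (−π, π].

x' = -15.7000 + 8.0000·cos(2.4165)·0.05 = -15.9994
y' = -0.5000 + 8.0000·sin(2.4165)·0.05 = -0.2347
θ' = 2.4165 + (8.0000/1.6)·tan(0.15)·0.05 = 2.4543
v' = 8.0000 − 2.7000·0.05 = 7.8650

(-15.9994, -0.2347, 2.4543, 7.8650)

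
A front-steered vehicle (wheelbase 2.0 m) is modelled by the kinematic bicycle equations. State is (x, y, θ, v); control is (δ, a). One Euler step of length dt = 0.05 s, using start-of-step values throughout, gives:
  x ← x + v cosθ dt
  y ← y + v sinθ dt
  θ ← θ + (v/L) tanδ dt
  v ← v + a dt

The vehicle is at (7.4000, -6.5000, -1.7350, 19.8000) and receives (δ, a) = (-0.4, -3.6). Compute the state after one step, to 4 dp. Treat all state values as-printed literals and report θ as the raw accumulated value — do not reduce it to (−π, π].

(7.2382, -7.4767, -1.9443, 19.6200)

x' = 7.4000 + 19.8000·cos(-1.7350)·0.05 = 7.2382
y' = -6.5000 + 19.8000·sin(-1.7350)·0.05 = -7.4767
θ' = -1.7350 + (19.8000/2.0)·tan(-0.4)·0.05 = -1.9443
v' = 19.8000 − 3.6000·0.05 = 19.6200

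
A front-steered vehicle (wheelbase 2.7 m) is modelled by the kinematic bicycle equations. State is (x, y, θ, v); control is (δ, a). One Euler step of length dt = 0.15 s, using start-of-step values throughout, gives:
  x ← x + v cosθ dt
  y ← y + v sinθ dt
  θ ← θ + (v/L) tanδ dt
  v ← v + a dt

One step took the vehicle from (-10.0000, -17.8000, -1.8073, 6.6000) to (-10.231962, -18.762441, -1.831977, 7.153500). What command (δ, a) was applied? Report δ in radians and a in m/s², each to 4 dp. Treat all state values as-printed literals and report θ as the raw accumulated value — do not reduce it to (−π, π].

a = (v'−v)/dt = (0.553500)/0.15 = 3.6900
Δθ = θ'−θ = -0.024677;  (v·dt/L) = 6.6000·0.15/2.7 = 0.366667
tan δ = Δθ·L/(v·dt) = -0.067301  →  δ = -0.0672

δ = -0.0672, a = 3.6900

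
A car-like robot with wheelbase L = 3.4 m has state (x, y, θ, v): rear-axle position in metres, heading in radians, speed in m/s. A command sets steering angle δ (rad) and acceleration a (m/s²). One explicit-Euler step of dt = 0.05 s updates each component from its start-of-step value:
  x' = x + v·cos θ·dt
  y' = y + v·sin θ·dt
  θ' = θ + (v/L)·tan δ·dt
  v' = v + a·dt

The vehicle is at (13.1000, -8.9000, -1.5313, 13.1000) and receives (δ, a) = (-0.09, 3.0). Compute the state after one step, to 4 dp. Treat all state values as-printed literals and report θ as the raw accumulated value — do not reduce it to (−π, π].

(13.1259, -9.5545, -1.5487, 13.2500)

x' = 13.1000 + 13.1000·cos(-1.5313)·0.05 = 13.1259
y' = -8.9000 + 13.1000·sin(-1.5313)·0.05 = -9.5545
θ' = -1.5313 + (13.1000/3.4)·tan(-0.09)·0.05 = -1.5487
v' = 13.1000 + 3.0000·0.05 = 13.2500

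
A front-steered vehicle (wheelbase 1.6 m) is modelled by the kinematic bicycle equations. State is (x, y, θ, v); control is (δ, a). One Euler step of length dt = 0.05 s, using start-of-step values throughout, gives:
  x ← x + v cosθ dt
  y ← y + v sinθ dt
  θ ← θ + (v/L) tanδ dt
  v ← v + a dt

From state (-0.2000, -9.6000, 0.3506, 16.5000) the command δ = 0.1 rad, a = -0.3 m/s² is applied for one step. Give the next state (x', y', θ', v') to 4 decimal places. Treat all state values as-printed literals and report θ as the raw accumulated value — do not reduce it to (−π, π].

(0.5748, -9.3166, 0.4023, 16.4850)

x' = -0.2000 + 16.5000·cos(0.3506)·0.05 = 0.5748
y' = -9.6000 + 16.5000·sin(0.3506)·0.05 = -9.3166
θ' = 0.3506 + (16.5000/1.6)·tan(0.1)·0.05 = 0.4023
v' = 16.5000 − 0.3000·0.05 = 16.4850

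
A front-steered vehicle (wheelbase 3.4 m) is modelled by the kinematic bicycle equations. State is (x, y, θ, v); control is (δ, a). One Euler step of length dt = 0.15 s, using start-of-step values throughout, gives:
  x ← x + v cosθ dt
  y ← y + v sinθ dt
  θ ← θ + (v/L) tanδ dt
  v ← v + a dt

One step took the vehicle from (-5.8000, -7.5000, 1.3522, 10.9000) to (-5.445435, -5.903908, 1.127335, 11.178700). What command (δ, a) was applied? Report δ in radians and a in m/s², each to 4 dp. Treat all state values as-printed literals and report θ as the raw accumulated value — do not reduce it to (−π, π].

a = (v'−v)/dt = (0.278700)/0.15 = 1.8580
Δθ = θ'−θ = -0.224865;  (v·dt/L) = 10.9000·0.15/3.4 = 0.480882
tan δ = Δθ·L/(v·dt) = -0.467609  →  δ = -0.4374

δ = -0.4374, a = 1.8580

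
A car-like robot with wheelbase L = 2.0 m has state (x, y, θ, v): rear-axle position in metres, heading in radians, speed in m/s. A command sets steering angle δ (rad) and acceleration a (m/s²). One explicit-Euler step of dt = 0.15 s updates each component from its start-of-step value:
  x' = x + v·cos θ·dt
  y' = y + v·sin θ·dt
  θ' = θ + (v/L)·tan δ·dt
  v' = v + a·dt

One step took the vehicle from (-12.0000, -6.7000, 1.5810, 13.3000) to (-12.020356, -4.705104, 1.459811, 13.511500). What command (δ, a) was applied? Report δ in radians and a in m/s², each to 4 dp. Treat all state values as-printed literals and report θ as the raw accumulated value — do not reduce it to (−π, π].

δ = -0.1209, a = 1.4100

a = (v'−v)/dt = (0.211500)/0.15 = 1.4100
Δθ = θ'−θ = -0.121189;  (v·dt/L) = 13.3000·0.15/2.0 = 0.997500
tan δ = Δθ·L/(v·dt) = -0.121493  →  δ = -0.1209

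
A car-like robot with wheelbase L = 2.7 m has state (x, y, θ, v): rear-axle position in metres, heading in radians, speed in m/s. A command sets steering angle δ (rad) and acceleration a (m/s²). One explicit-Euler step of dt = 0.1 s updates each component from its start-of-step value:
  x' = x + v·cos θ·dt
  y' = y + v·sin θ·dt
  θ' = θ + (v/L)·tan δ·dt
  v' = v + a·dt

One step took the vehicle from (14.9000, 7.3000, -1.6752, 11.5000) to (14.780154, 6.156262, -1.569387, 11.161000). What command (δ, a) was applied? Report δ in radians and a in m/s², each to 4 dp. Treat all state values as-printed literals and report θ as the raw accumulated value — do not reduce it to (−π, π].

a = (v'−v)/dt = (-0.339000)/0.1 = -3.3900
Δθ = θ'−θ = 0.105813;  (v·dt/L) = 11.5000·0.1/2.7 = 0.425926
tan δ = Δθ·L/(v·dt) = 0.248431  →  δ = 0.2435

δ = 0.2435, a = -3.3900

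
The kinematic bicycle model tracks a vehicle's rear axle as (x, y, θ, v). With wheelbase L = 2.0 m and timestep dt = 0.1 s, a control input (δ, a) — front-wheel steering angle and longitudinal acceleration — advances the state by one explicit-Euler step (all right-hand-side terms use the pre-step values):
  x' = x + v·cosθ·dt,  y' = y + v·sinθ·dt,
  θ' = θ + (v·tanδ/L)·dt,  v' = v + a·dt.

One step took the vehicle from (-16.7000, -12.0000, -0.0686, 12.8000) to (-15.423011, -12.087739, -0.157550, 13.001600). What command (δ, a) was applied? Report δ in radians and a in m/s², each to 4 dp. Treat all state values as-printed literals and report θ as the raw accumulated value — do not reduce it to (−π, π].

δ = -0.1381, a = 2.0160

a = (v'−v)/dt = (0.201600)/0.1 = 2.0160
Δθ = θ'−θ = -0.088950;  (v·dt/L) = 12.8000·0.1/2.0 = 0.640000
tan δ = Δθ·L/(v·dt) = -0.138984  →  δ = -0.1381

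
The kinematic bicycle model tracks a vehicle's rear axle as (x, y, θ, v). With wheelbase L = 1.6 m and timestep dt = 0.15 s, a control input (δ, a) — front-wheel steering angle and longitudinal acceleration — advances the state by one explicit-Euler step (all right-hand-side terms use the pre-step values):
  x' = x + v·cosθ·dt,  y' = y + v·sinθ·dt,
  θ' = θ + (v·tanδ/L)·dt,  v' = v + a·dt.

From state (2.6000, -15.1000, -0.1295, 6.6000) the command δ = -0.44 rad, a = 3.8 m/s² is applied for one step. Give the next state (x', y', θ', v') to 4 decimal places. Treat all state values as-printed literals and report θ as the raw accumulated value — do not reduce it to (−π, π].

x' = 2.6000 + 6.6000·cos(-0.1295)·0.15 = 3.5817
y' = -15.1000 + 6.6000·sin(-0.1295)·0.15 = -15.2278
θ' = -0.1295 + (6.6000/1.6)·tan(-0.44)·0.15 = -0.4208
v' = 6.6000 + 3.8000·0.15 = 7.1700

(3.5817, -15.2278, -0.4208, 7.1700)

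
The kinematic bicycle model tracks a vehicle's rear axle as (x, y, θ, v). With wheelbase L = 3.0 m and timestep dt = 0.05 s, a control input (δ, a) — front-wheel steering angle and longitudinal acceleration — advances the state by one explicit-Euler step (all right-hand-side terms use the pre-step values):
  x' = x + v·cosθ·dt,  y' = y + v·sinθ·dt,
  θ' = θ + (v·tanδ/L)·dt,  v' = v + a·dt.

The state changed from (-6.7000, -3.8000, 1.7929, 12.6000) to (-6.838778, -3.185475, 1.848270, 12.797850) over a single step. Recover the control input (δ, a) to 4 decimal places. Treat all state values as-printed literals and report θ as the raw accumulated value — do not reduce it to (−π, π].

δ = 0.2578, a = 3.9570

a = (v'−v)/dt = (0.197850)/0.05 = 3.9570
Δθ = θ'−θ = 0.055370;  (v·dt/L) = 12.6000·0.05/3.0 = 0.210000
tan δ = Δθ·L/(v·dt) = 0.263667  →  δ = 0.2578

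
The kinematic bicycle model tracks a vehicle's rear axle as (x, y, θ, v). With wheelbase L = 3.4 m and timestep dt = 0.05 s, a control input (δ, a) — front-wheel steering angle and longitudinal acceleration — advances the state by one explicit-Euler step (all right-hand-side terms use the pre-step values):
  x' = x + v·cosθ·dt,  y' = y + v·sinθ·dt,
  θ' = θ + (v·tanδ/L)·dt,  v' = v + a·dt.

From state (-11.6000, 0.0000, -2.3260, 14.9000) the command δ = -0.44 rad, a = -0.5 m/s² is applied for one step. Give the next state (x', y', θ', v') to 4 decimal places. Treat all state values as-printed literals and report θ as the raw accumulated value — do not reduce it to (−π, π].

(-12.1107, -0.5425, -2.4292, 14.8750)

x' = -11.6000 + 14.9000·cos(-2.3260)·0.05 = -12.1107
y' = 0.0000 + 14.9000·sin(-2.3260)·0.05 = -0.5425
θ' = -2.3260 + (14.9000/3.4)·tan(-0.44)·0.05 = -2.4292
v' = 14.9000 − 0.5000·0.05 = 14.8750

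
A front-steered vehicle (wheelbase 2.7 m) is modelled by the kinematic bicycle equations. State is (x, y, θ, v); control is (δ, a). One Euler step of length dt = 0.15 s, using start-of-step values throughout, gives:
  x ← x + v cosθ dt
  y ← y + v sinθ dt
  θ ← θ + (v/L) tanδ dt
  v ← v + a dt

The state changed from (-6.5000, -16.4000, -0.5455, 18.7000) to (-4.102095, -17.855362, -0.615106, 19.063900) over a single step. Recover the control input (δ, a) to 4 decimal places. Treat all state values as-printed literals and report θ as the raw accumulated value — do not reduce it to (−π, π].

a = (v'−v)/dt = (0.363900)/0.15 = 2.4260
Δθ = θ'−θ = -0.069606;  (v·dt/L) = 18.7000·0.15/2.7 = 1.038889
tan δ = Δθ·L/(v·dt) = -0.067000  →  δ = -0.0669

δ = -0.0669, a = 2.4260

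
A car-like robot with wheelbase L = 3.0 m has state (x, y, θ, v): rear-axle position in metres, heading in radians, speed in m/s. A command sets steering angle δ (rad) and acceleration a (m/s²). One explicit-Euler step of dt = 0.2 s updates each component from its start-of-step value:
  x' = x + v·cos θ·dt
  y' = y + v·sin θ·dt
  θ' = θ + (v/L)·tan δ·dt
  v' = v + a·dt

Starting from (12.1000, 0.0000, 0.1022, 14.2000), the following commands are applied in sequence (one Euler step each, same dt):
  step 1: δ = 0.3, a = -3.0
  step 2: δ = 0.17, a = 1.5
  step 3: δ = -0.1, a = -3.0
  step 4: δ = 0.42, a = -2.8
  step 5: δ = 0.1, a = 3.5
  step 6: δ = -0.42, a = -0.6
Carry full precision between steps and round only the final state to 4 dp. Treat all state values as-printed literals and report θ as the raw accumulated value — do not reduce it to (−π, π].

after step 1 (δ=0.3, a=-3.0): (14.925181, 0.289743, 0.395038, 13.600000)
after step 2 (δ=0.17, a=1.5): (17.435692, 1.336517, 0.550674, 13.900000)
after step 3 (δ=-0.1, a=-3.0): (19.804730, 2.791185, 0.457697, 13.300000)
after step 4 (δ=0.42, a=-2.8): (22.190943, 3.966594, 0.853658, 12.740000)
after step 5 (δ=0.1, a=3.5): (23.865567, 5.886995, 0.938876, 13.440000)
after step 6 (δ=-0.42, a=-0.6): (25.453357, 8.055928, 0.538747, 13.320000)

(25.4534, 8.0559, 0.5387, 13.3200)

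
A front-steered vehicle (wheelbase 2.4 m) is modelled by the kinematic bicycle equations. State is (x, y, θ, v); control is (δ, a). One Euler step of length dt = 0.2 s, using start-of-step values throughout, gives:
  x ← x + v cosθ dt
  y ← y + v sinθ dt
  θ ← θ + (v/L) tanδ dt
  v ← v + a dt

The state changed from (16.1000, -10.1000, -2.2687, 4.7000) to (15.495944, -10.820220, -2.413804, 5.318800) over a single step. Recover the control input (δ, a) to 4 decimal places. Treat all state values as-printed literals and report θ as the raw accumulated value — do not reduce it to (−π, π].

a = (v'−v)/dt = (0.618800)/0.2 = 3.0940
Δθ = θ'−θ = -0.145104;  (v·dt/L) = 4.7000·0.2/2.4 = 0.391667
tan δ = Δθ·L/(v·dt) = -0.370478  →  δ = -0.3548

δ = -0.3548, a = 3.0940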